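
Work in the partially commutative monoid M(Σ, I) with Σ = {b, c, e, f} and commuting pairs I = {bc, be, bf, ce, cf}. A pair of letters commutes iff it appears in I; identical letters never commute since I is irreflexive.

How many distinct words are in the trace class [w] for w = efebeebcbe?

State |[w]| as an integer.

840

piece 0:e — minimal
piece 1:f rests on {0:e}
piece 2:e rests on {1:f}
piece 3:b — minimal
piece 4:e rests on {2:e}
piece 5:e rests on {4:e}
piece 6:b rests on {3:b}
piece 7:c — minimal
piece 8:b rests on {6:b}
piece 9:e rests on {5:e}
minimal pieces: {0:e, 3:b, 7:c}
ways to finish when only these pieces remain (= sum over removing one remaining piece with nothing left below it):
  1 left: {7}→1  {8}→1  {9}→1
  2 left: {5,9}→1  {6,8}→1  {7,8}→2  {7,9}→2  {8,9}→2
  3 left: {3,6,8}→1  {4,5,9}→1  {5,7,9}→3  {5,8,9}→3  {6,7,8}→3  {6,8,9}→3  {7,8,9}→6
  4 left: {2,4,5,9}→1  {3,6,7,8}→4  {3,6,8,9}→4  {4,5,7,9}→4  {4,5,8,9}→4  {5,6,8,9}→6  {5,7,8,9}→12  {6,7,8,9}→12
  5 left: {1,2,4,5,9}→1  {2,4,5,7,9}→5  {2,4,5,8,9}→5  {3,5,6,8,9}→10  {3,6,7,8,9}→20  {4,5,6,8,9}→10  {4,5,7,8,9}→20  {5,6,7,8,9}→30
  6 left: {0,1,2,4,5,9}→1  {1,2,4,5,7,9}→6  {1,2,4,5,8,9}→6  {2,4,5,6,8,9}→15  {2,4,5,7,8,9}→30  {3,4,5,6,8,9}→20  {3,5,6,7,8,9}→60  {4,5,6,7,8,9}→60
  7 left: {0,1,2,4,5,7,9}→7  {0,1,2,4,5,8,9}→7  {1,2,4,5,6,8,9}→21  {1,2,4,5,7,8,9}→42  {2,3,4,5,6,8,9}→35  {2,4,5,6,7,8,9}→105  {3,4,5,6,7,8,9}→140
  8 left: {0,1,2,4,5,6,8,9}→28  {0,1,2,4,5,7,8,9}→56  {1,2,3,4,5,6,8,9}→56  {1,2,4,5,6,7,8,9}→168  {2,3,4,5,6,7,8,9}→280
  placing 0:e first → 504 extensions
  placing 3:b first → 252 extensions
  placing 7:c first → 84 extensions
total linear extensions = 840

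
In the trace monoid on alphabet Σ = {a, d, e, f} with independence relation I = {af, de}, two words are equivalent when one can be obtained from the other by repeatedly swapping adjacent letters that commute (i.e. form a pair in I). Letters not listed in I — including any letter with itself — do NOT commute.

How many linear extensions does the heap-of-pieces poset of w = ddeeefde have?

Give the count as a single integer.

#0=d has no predecessor
#1=d depends on [0:d]
#2=e has no predecessor
#3=e depends on [2:e]
#4=e depends on [3:e]
#5=f depends on [1:d, 4:e]
#6=d depends on [5:f]
#7=e depends on [5:f]
sources: [0:d, 2:e]
N(rest) = Σ N(rest − s) over sources s of rest; N(one piece) = 1:
  size 1 → [6]=1  [7]=1
  size 2 → [6,7]=2
  size 3 → [5,6,7]=2
  size 4 → [1,5,6,7]=2  [4,5,6,7]=2
  size 5 → [0,1,5,6,7]=2  [1,4,5,6,7]=4  [3,4,5,6,7]=2
  size 6 → [0,1,4,5,6,7]=6  [1,3,4,5,6,7]=6  [2,3,4,5,6,7]=2
  first=0(d) contributes 8
  first=2(e) contributes 12
|[w]| = 20

20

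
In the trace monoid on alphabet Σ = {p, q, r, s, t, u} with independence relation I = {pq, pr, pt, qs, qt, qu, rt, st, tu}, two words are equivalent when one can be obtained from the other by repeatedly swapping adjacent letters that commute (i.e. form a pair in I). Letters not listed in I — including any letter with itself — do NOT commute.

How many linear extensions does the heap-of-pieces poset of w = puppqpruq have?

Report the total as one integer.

drop 0:p onto floor
drop 1:u onto {0:p}
drop 2:p onto {1:u}
drop 3:p onto {2:p}
drop 4:q onto floor
drop 5:p onto {3:p}
drop 6:r onto {1:u, 4:q}
drop 7:u onto {5:p, 6:r}
drop 8:q onto {6:r}
ground layer = {0:p, 4:q}
drop-orders for the pieces not yet dropped (sum over which currently-grounded one goes next):
  1 to go: {7} 1  {8} 1
  2 to go: {5,7} 1  {7,8} 2
  3 to go: {3,5,7} 1  {5,7,8} 3  {6,7,8} 2
  4 to go: {2,3,5,7} 1  {3,5,7,8} 4  {4,6,7,8} 2  {5,6,7,8} 5
  5 to go: {2,3,5,7,8} 5  {3,5,6,7,8} 9  {4,5,6,7,8} 7
  6 to go: {2,3,5,6,7,8} 14  {3,4,5,6,7,8} 16
  7 to go: {1,2,3,5,6,7,8} 14  {2,3,4,5,6,7,8} 30
  if 0:p drops first: 44 orders
  if 4:q drops first: 14 orders
heap linearizations: 58

58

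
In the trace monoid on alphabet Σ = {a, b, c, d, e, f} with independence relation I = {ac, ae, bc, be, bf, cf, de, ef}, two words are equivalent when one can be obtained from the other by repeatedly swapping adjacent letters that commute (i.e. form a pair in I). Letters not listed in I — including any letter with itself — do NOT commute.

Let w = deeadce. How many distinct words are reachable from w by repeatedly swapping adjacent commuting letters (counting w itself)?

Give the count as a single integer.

#0=d has no predecessor
#1=e has no predecessor
#2=e depends on [1:e]
#3=a depends on [0:d]
#4=d depends on [3:a]
#5=c depends on [2:e, 4:d]
#6=e depends on [5:c]
sources: [0:d, 1:e]
N(rest) = Σ N(rest − s) over sources s of rest; N(one piece) = 1:
  size 1 → [6]=1
  size 2 → [5,6]=1
  size 3 → [2,5,6]=1  [4,5,6]=1
  size 4 → [1,2,5,6]=1  [2,4,5,6]=2  [3,4,5,6]=1
  size 5 → [0,3,4,5,6]=1  [1,2,4,5,6]=3  [2,3,4,5,6]=3
  first=0(d) contributes 6
  first=1(e) contributes 4
|[w]| = 10

10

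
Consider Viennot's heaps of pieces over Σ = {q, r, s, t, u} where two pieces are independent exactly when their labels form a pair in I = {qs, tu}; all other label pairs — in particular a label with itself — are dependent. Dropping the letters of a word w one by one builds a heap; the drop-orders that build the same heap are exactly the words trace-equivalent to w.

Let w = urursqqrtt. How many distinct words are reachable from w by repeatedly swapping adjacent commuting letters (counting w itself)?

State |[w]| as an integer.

3

#0=u has no predecessor
#1=r depends on [0:u]
#2=u depends on [1:r]
#3=r depends on [2:u]
#4=s depends on [3:r]
#5=q depends on [3:r]
#6=q depends on [5:q]
#7=r depends on [4:s, 6:q]
#8=t depends on [7:r]
#9=t depends on [8:t]
sources: [0:u]
N(rest) = Σ N(rest − s) over sources s of rest; N(one piece) = 1:
  size 1 → [9]=1
  size 2 → [8,9]=1
  size 3 → [7,8,9]=1
  size 4 → [4,7,8,9]=1  [6,7,8,9]=1
  size 5 → [4,6,7,8,9]=2  [5,6,7,8,9]=1
  size 6 → [4,5,6,7,8,9]=3
  size 7 → [3,4,5,6,7,8,9]=3
  size 8 → [2,3,4,5,6,7,8,9]=3
  first=0(u) contributes 3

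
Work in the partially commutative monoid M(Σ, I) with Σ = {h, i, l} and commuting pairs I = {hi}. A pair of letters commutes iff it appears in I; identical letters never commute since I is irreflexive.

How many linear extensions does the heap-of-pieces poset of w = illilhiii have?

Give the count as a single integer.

4

drop 0:i onto floor
drop 1:l onto {0:i}
drop 2:l onto {1:l}
drop 3:i onto {2:l}
drop 4:l onto {3:i}
drop 5:h onto {4:l}
drop 6:i onto {4:l}
drop 7:i onto {6:i}
drop 8:i onto {7:i}
ground layer = {0:i}
drop-orders for the pieces not yet dropped (sum over which currently-grounded one goes next):
  1 to go: {5} 1  {8} 1
  2 to go: {5,8} 2  {7,8} 1
  3 to go: {5,7,8} 3  {6,7,8} 1
  4 to go: {5,6,7,8} 4
  5 to go: {4,5,6,7,8} 4
  6 to go: {3,4,5,6,7,8} 4
  7 to go: {2,3,4,5,6,7,8} 4
  if 0:i drops first: 4 orders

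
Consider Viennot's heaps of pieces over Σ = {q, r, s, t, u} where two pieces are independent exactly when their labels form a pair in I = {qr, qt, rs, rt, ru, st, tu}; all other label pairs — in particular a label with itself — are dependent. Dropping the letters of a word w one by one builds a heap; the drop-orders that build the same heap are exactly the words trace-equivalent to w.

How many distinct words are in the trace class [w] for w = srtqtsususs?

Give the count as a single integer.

495

piece 0:s — minimal
piece 1:r — minimal
piece 2:t — minimal
piece 3:q rests on {0:s}
piece 4:t rests on {2:t}
piece 5:s rests on {3:q}
piece 6:u rests on {5:s}
piece 7:s rests on {6:u}
piece 8:u rests on {7:s}
piece 9:s rests on {8:u}
piece 10:s rests on {9:s}
minimal pieces: {0:s, 1:r, 2:t}
ways to finish when only these pieces remain (= sum over removing one remaining piece with nothing left below it):
  1 left: {1}→1  {4}→1  {10}→1
  2 left: {1,4}→2  {1,10}→2  {2,4}→1  {4,10}→2  {9,10}→1
  3 left: {1,2,4}→3  {1,4,10}→6  {1,9,10}→3  {2,4,10}→3  {4,9,10}→3  {8,9,10}→1
  4 left: {1,2,4,10}→12  {1,4,9,10}→12  {1,8,9,10}→4  {2,4,9,10}→6  {4,8,9,10}→4  {7,8,9,10}→1
  5 left: {1,2,4,9,10}→30  {1,4,8,9,10}→20  {1,7,8,9,10}→5  {2,4,8,9,10}→10  {4,7,8,9,10}→5  {6,7,8,9,10}→1
  6 left: {1,2,4,8,9,10}→60  {1,4,7,8,9,10}→30  {1,6,7,8,9,10}→6  {2,4,7,8,9,10}→15  {4,6,7,8,9,10}→6  {5,6,7,8,9,10}→1
  7 left: {1,2,4,7,8,9,10}→105  {1,4,6,7,8,9,10}→42  {1,5,6,7,8,9,10}→7  {2,4,6,7,8,9,10}→21  {3,5,6,7,8,9,10}→1  {4,5,6,7,8,9,10}→7
  8 left: {0,3,5,6,7,8,9,10}→1  {1,2,4,6,7,8,9,10}→168  {1,3,5,6,7,8,9,10}→8  {1,4,5,6,7,8,9,10}→56  {2,4,5,6,7,8,9,10}→28  {3,4,5,6,7,8,9,10}→8
  9 left: {0,1,3,5,6,7,8,9,10}→9  {0,3,4,5,6,7,8,9,10}→9  {1,2,4,5,6,7,8,9,10}→252  {1,3,4,5,6,7,8,9,10}→72  {2,3,4,5,6,7,8,9,10}→36
  placing 0:s first → 360 extensions
  placing 1:r first → 45 extensions
  placing 2:t first → 90 extensions
total linear extensions = 495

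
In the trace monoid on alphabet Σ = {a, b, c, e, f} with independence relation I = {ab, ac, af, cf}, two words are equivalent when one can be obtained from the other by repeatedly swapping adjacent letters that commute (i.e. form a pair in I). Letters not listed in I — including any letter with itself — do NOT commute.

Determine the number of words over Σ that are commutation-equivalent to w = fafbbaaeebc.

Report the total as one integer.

#0=f has no predecessor
#1=a has no predecessor
#2=f depends on [0:f]
#3=b depends on [2:f]
#4=b depends on [3:b]
#5=a depends on [1:a]
#6=a depends on [5:a]
#7=e depends on [4:b, 6:a]
#8=e depends on [7:e]
#9=b depends on [8:e]
#10=c depends on [9:b]
sources: [0:f, 1:a]
N(rest) = Σ N(rest − s) over sources s of rest; N(one piece) = 1:
  size 1 → [10]=1
  size 2 → [9,10]=1
  size 3 → [8,9,10]=1
  size 4 → [7,8,9,10]=1
  size 5 → [4,7,8,9,10]=1  [6,7,8,9,10]=1
  size 6 → [3,4,7,8,9,10]=1  [4,6,7,8,9,10]=2  [5,6,7,8,9,10]=1
  size 7 → [1,5,6,7,8,9,10]=1  [2,3,4,7,8,9,10]=1  [3,4,6,7,8,9,10]=3  [4,5,6,7,8,9,10]=3
  size 8 → [0,2,3,4,7,8,9,10]=1  [1,4,5,6,7,8,9,10]=4  [2,3,4,6,7,8,9,10]=4  [3,4,5,6,7,8,9,10]=6
  size 9 → [0,2,3,4,6,7,8,9,10]=5  [1,3,4,5,6,7,8,9,10]=10  [2,3,4,5,6,7,8,9,10]=10
  first=0(f) contributes 20
  first=1(a) contributes 15
|[w]| = 35

35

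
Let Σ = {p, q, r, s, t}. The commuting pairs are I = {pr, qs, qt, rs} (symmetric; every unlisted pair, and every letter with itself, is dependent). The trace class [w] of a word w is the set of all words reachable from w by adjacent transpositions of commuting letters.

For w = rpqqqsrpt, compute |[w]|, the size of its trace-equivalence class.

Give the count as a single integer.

20

0(r) covers ∅
1(p) covers ∅
2(q) covers 0:r, 1:p
3(q) covers 2:q
4(q) covers 3:q
5(s) covers 1:p
6(r) covers 4:q
7(p) covers 4:q, 5:s
8(t) covers 6:r, 7:p
floor of heap: 0:r, 1:p
completions by unplaced set U, small U first (add the entries for U minus each lowest piece of U):
  |U|=1: {8}:1
  |U|=2: {6,8}:1  {7,8}:1
  |U|=3: {5,7,8}:1  {6,7,8}:2
  |U|=4: {4,6,7,8}:2  {5,6,7,8}:3
  |U|=5: {3,4,6,7,8}:2  {4,5,6,7,8}:5
  |U|=6: {2,3,4,6,7,8}:2  {3,4,5,6,7,8}:7
  |U|=7: {0,2,3,4,6,7,8}:2  {2,3,4,5,6,7,8}:9
  start at 0(r): 9
  start at 1(p): 11
sum over floor = 20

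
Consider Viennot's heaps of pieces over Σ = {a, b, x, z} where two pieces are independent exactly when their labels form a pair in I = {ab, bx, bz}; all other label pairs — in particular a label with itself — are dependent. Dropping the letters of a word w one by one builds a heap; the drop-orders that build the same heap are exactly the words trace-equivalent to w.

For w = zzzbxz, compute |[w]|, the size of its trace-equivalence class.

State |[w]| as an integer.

6

0(z) covers ∅
1(z) covers 0:z
2(z) covers 1:z
3(b) covers ∅
4(x) covers 2:z
5(z) covers 4:x
floor of heap: 0:z, 3:b
completions by unplaced set U, small U first (add the entries for U minus each lowest piece of U):
  |U|=1: {3}:1  {5}:1
  |U|=2: {3,5}:2  {4,5}:1
  |U|=3: {2,4,5}:1  {3,4,5}:3
  |U|=4: {1,2,4,5}:1  {2,3,4,5}:4
  start at 0(z): 5
  start at 3(b): 1
sum over floor = 6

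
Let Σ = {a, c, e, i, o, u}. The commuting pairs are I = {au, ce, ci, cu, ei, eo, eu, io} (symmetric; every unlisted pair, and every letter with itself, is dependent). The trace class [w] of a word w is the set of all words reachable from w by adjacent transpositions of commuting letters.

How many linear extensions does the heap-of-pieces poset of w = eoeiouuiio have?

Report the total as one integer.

405

0(e) covers ∅
1(o) covers ∅
2(e) covers 0:e
3(i) covers ∅
4(o) covers 1:o
5(u) covers 3:i, 4:o
6(u) covers 5:u
7(i) covers 6:u
8(i) covers 7:i
9(o) covers 6:u
floor of heap: 0:e, 1:o, 3:i
completions by unplaced set U, small U first (add the entries for U minus each lowest piece of U):
  |U|=1: {2}:1  {8}:1  {9}:1
  |U|=2: {0,2}:1  {2,8}:2  {2,9}:2  {7,8}:1  {8,9}:2
  |U|=3: {0,2,8}:3  {0,2,9}:3  {2,7,8}:3  {2,8,9}:6  {7,8,9}:3
  |U|=4: {0,2,7,8}:6  {0,2,8,9}:12  {2,7,8,9}:12  {6,7,8,9}:3
  |U|=5: {0,2,7,8,9}:30  {2,6,7,8,9}:15  {5,6,7,8,9}:3
  |U|=6: {0,2,6,7,8,9}:45  {2,5,6,7,8,9}:18  {3,5,6,7,8,9}:3  {4,5,6,7,8,9}:3
  |U|=7: {0,2,5,6,7,8,9}:63  {1,4,5,6,7,8,9}:3  {2,3,5,6,7,8,9}:21  {2,4,5,6,7,8,9}:21  {3,4,5,6,7,8,9}:6
  |U|=8: {0,2,3,5,6,7,8,9}:84  {0,2,4,5,6,7,8,9}:84  {1,2,4,5,6,7,8,9}:24  {1,3,4,5,6,7,8,9}:9  {2,3,4,5,6,7,8,9}:48
  start at 0(e): 81
  start at 1(o): 216
  start at 3(i): 108
sum over floor = 405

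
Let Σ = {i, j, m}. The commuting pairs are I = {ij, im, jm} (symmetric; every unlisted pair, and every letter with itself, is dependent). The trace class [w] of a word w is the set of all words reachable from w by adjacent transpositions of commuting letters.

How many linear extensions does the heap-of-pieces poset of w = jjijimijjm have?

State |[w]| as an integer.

2520

piece 0:j — minimal
piece 1:j rests on {0:j}
piece 2:i — minimal
piece 3:j rests on {1:j}
piece 4:i rests on {2:i}
piece 5:m — minimal
piece 6:i rests on {4:i}
piece 7:j rests on {3:j}
piece 8:j rests on {7:j}
piece 9:m rests on {5:m}
minimal pieces: {0:j, 2:i, 5:m}
ways to finish when only these pieces remain (= sum over removing one remaining piece with nothing left below it):
  1 left: {6}→1  {8}→1  {9}→1
  2 left: {4,6}→1  {5,9}→1  {6,8}→2  {6,9}→2  {7,8}→1  {8,9}→2
  3 left: {2,4,6}→1  {3,7,8}→1  {4,6,8}→3  {4,6,9}→3  {5,6,9}→3  {5,8,9}→3  {6,7,8}→3  {6,8,9}→6  {7,8,9}→3
  4 left: {1,3,7,8}→1  {2,4,6,8}→4  {2,4,6,9}→4  {3,6,7,8}→4  {3,7,8,9}→4  {4,5,6,9}→6  {4,6,7,8}→6  {4,6,8,9}→12  {5,6,8,9}→12  {5,7,8,9}→6  {6,7,8,9}→12
  5 left: {0,1,3,7,8}→1  {1,3,6,7,8}→5  {1,3,7,8,9}→5  {2,4,5,6,9}→10  {2,4,6,7,8}→10  {2,4,6,8,9}→20  {3,4,6,7,8}→10  {3,5,7,8,9}→10  {3,6,7,8,9}→20  {4,5,6,8,9}→30  {4,6,7,8,9}→30  {5,6,7,8,9}→30
  6 left: {0,1,3,6,7,8}→6  {0,1,3,7,8,9}→6  {1,3,4,6,7,8}→15  {1,3,5,7,8,9}→15  {1,3,6,7,8,9}→30  {2,3,4,6,7,8}→20  {2,4,5,6,8,9}→60  {2,4,6,7,8,9}→60  {3,4,6,7,8,9}→60  {3,5,6,7,8,9}→60  {4,5,6,7,8,9}→90
  7 left: {0,1,3,4,6,7,8}→21  {0,1,3,5,7,8,9}→21  {0,1,3,6,7,8,9}→42  {1,2,3,4,6,7,8}→35  {1,3,4,6,7,8,9}→105  {1,3,5,6,7,8,9}→105  {2,3,4,6,7,8,9}→140  {2,4,5,6,7,8,9}→210  {3,4,5,6,7,8,9}→210
  8 left: {0,1,2,3,4,6,7,8}→56  {0,1,3,4,6,7,8,9}→168  {0,1,3,5,6,7,8,9}→168  {1,2,3,4,6,7,8,9}→280  {1,3,4,5,6,7,8,9}→420  {2,3,4,5,6,7,8,9}→560
  placing 0:j first → 1260 extensions
  placing 2:i first → 756 extensions
  placing 5:m first → 504 extensions
total linear extensions = 2520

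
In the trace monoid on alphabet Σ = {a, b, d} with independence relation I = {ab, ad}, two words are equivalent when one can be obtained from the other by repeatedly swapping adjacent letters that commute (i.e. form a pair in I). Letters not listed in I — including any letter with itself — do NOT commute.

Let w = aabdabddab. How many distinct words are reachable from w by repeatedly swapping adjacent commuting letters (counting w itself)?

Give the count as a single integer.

210

#0=a has no predecessor
#1=a depends on [0:a]
#2=b has no predecessor
#3=d depends on [2:b]
#4=a depends on [1:a]
#5=b depends on [3:d]
#6=d depends on [5:b]
#7=d depends on [6:d]
#8=a depends on [4:a]
#9=b depends on [7:d]
sources: [0:a, 2:b]
N(rest) = Σ N(rest − s) over sources s of rest; N(one piece) = 1:
  size 1 → [8]=1  [9]=1
  size 2 → [4,8]=1  [7,9]=1  [8,9]=2
  size 3 → [1,4,8]=1  [4,8,9]=3  [6,7,9]=1  [7,8,9]=3
  size 4 → [0,1,4,8]=1  [1,4,8,9]=4  [4,7,8,9]=6  [5,6,7,9]=1  [6,7,8,9]=4
  size 5 → [0,1,4,8,9]=5  [1,4,7,8,9]=10  [3,5,6,7,9]=1  [4,6,7,8,9]=10  [5,6,7,8,9]=5
  size 6 → [0,1,4,7,8,9]=15  [1,4,6,7,8,9]=20  [2,3,5,6,7,9]=1  [3,5,6,7,8,9]=6  [4,5,6,7,8,9]=15
  size 7 → [0,1,4,6,7,8,9]=35  [1,4,5,6,7,8,9]=35  [2,3,5,6,7,8,9]=7  [3,4,5,6,7,8,9]=21
  size 8 → [0,1,4,5,6,7,8,9]=70  [1,3,4,5,6,7,8,9]=56  [2,3,4,5,6,7,8,9]=28
  first=0(a) contributes 84
  first=2(b) contributes 126
|[w]| = 210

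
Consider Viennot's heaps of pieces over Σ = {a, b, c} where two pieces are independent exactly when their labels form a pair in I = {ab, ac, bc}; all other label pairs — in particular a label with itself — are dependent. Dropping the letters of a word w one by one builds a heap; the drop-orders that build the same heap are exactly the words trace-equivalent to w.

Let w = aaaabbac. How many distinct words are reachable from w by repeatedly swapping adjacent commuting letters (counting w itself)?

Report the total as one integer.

drop 0:a onto floor
drop 1:a onto {0:a}
drop 2:a onto {1:a}
drop 3:a onto {2:a}
drop 4:b onto floor
drop 5:b onto {4:b}
drop 6:a onto {3:a}
drop 7:c onto floor
ground layer = {0:a, 4:b, 7:c}
drop-orders for the pieces not yet dropped (sum over which currently-grounded one goes next):
  1 to go: {5} 1  {6} 1  {7} 1
  2 to go: {3,6} 1  {4,5} 1  {5,6} 2  {5,7} 2  {6,7} 2
  3 to go: {2,3,6} 1  {3,5,6} 3  {3,6,7} 3  {4,5,6} 3  {4,5,7} 3  {5,6,7} 6
  4 to go: {1,2,3,6} 1  {2,3,5,6} 4  {2,3,6,7} 4  {3,4,5,6} 6  {3,5,6,7} 12  {4,5,6,7} 12
  5 to go: {0,1,2,3,6} 1  {1,2,3,5,6} 5  {1,2,3,6,7} 5  {2,3,4,5,6} 10  {2,3,5,6,7} 20  {3,4,5,6,7} 30
  6 to go: {0,1,2,3,5,6} 6  {0,1,2,3,6,7} 6  {1,2,3,4,5,6} 15  {1,2,3,5,6,7} 30  {2,3,4,5,6,7} 60
  if 0:a drops first: 105 orders
  if 4:b drops first: 42 orders
  if 7:c drops first: 21 orders
heap linearizations: 168

168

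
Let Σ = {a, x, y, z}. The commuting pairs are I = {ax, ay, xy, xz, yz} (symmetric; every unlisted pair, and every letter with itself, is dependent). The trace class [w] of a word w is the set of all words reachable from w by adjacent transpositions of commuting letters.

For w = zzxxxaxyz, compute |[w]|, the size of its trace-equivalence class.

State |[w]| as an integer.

630

piece 0:z — minimal
piece 1:z rests on {0:z}
piece 2:x — minimal
piece 3:x rests on {2:x}
piece 4:x rests on {3:x}
piece 5:a rests on {1:z}
piece 6:x rests on {4:x}
piece 7:y — minimal
piece 8:z rests on {5:a}
minimal pieces: {0:z, 2:x, 7:y}
ways to finish when only these pieces remain (= sum over removing one remaining piece with nothing left below it):
  1 left: {6}→1  {7}→1  {8}→1
  2 left: {4,6}→1  {5,8}→1  {6,7}→2  {6,8}→2  {7,8}→2
  3 left: {1,5,8}→1  {3,4,6}→1  {4,6,7}→3  {4,6,8}→3  {5,6,8}→3  {5,7,8}→3  {6,7,8}→6
  4 left: {0,1,5,8}→1  {1,5,6,8}→4  {1,5,7,8}→4  {2,3,4,6}→1  {3,4,6,7}→4  {3,4,6,8}→4  {4,5,6,8}→6  {4,6,7,8}→12  {5,6,7,8}→12
  5 left: {0,1,5,6,8}→5  {0,1,5,7,8}→5  {1,4,5,6,8}→10  {1,5,6,7,8}→20  {2,3,4,6,7}→5  {2,3,4,6,8}→5  {3,4,5,6,8}→10  {3,4,6,7,8}→20  {4,5,6,7,8}→30
  6 left: {0,1,4,5,6,8}→15  {0,1,5,6,7,8}→30  {1,3,4,5,6,8}→20  {1,4,5,6,7,8}→60  {2,3,4,5,6,8}→15  {2,3,4,6,7,8}→30  {3,4,5,6,7,8}→60
  7 left: {0,1,3,4,5,6,8}→35  {0,1,4,5,6,7,8}→105  {1,2,3,4,5,6,8}→35  {1,3,4,5,6,7,8}→140  {2,3,4,5,6,7,8}→105
  placing 0:z first → 280 extensions
  placing 2:x first → 280 extensions
  placing 7:y first → 70 extensions
total linear extensions = 630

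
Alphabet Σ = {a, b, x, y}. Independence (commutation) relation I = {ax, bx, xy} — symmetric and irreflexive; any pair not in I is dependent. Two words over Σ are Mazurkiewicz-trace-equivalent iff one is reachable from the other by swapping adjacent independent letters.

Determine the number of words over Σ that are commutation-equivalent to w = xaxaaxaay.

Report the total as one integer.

#0=x has no predecessor
#1=a has no predecessor
#2=x depends on [0:x]
#3=a depends on [1:a]
#4=a depends on [3:a]
#5=x depends on [2:x]
#6=a depends on [4:a]
#7=a depends on [6:a]
#8=y depends on [7:a]
sources: [0:x, 1:a]
N(rest) = Σ N(rest − s) over sources s of rest; N(one piece) = 1:
  size 1 → [5]=1  [8]=1
  size 2 → [2,5]=1  [5,8]=2  [7,8]=1
  size 3 → [0,2,5]=1  [2,5,8]=3  [5,7,8]=3  [6,7,8]=1
  size 4 → [0,2,5,8]=4  [2,5,7,8]=6  [4,6,7,8]=1  [5,6,7,8]=4
  size 5 → [0,2,5,7,8]=10  [2,5,6,7,8]=10  [3,4,6,7,8]=1  [4,5,6,7,8]=5
  size 6 → [0,2,5,6,7,8]=20  [1,3,4,6,7,8]=1  [2,4,5,6,7,8]=15  [3,4,5,6,7,8]=6
  size 7 → [0,2,4,5,6,7,8]=35  [1,3,4,5,6,7,8]=7  [2,3,4,5,6,7,8]=21
  first=0(x) contributes 28
  first=1(a) contributes 56
|[w]| = 84

84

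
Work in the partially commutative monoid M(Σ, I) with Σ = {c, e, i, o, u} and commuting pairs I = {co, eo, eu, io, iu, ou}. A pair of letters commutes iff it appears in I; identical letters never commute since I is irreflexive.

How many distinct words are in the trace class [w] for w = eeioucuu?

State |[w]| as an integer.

32

0(e) covers ∅
1(e) covers 0:e
2(i) covers 1:e
3(o) covers ∅
4(u) covers ∅
5(c) covers 2:i, 4:u
6(u) covers 5:c
7(u) covers 6:u
floor of heap: 0:e, 3:o, 4:u
completions by unplaced set U, small U first (add the entries for U minus each lowest piece of U):
  |U|=1: {3}:1  {7}:1
  |U|=2: {3,7}:2  {6,7}:1
  |U|=3: {3,6,7}:3  {5,6,7}:1
  |U|=4: {2,5,6,7}:1  {3,5,6,7}:4  {4,5,6,7}:1
  |U|=5: {1,2,5,6,7}:1  {2,3,5,6,7}:5  {2,4,5,6,7}:2  {3,4,5,6,7}:5
  |U|=6: {0,1,2,5,6,7}:1  {1,2,3,5,6,7}:6  {1,2,4,5,6,7}:3  {2,3,4,5,6,7}:12
  start at 0(e): 21
  start at 3(o): 4
  start at 4(u): 7
sum over floor = 32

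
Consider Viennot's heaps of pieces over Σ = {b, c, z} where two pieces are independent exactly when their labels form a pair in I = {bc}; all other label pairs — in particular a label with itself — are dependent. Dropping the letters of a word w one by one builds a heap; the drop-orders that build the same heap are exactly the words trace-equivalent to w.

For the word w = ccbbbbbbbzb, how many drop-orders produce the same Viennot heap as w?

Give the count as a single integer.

36

#0=c has no predecessor
#1=c depends on [0:c]
#2=b has no predecessor
#3=b depends on [2:b]
#4=b depends on [3:b]
#5=b depends on [4:b]
#6=b depends on [5:b]
#7=b depends on [6:b]
#8=b depends on [7:b]
#9=z depends on [1:c, 8:b]
#10=b depends on [9:z]
sources: [0:c, 2:b]
N(rest) = Σ N(rest − s) over sources s of rest; N(one piece) = 1:
  size 1 → [10]=1
  size 2 → [9,10]=1
  size 3 → [1,9,10]=1  [8,9,10]=1
  size 4 → [0,1,9,10]=1  [1,8,9,10]=2  [7,8,9,10]=1
  size 5 → [0,1,8,9,10]=3  [1,7,8,9,10]=3  [6,7,8,9,10]=1
  size 6 → [0,1,7,8,9,10]=6  [1,6,7,8,9,10]=4  [5,6,7,8,9,10]=1
  size 7 → [0,1,6,7,8,9,10]=10  [1,5,6,7,8,9,10]=5  [4,5,6,7,8,9,10]=1
  size 8 → [0,1,5,6,7,8,9,10]=15  [1,4,5,6,7,8,9,10]=6  [3,4,5,6,7,8,9,10]=1
  size 9 → [0,1,4,5,6,7,8,9,10]=21  [1,3,4,5,6,7,8,9,10]=7  [2,3,4,5,6,7,8,9,10]=1
  first=0(c) contributes 8
  first=2(b) contributes 28
|[w]| = 36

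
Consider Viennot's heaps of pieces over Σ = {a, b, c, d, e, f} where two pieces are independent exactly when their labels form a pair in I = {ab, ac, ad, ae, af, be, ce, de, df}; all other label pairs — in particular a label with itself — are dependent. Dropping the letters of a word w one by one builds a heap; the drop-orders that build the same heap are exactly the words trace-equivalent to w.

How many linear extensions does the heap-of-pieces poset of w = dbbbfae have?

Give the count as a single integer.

0(d) covers ∅
1(b) covers 0:d
2(b) covers 1:b
3(b) covers 2:b
4(f) covers 3:b
5(a) covers ∅
6(e) covers 4:f
floor of heap: 0:d, 5:a
completions by unplaced set U, small U first (add the entries for U minus each lowest piece of U):
  |U|=1: {5}:1  {6}:1
  |U|=2: {4,6}:1  {5,6}:2
  |U|=3: {3,4,6}:1  {4,5,6}:3
  |U|=4: {2,3,4,6}:1  {3,4,5,6}:4
  |U|=5: {1,2,3,4,6}:1  {2,3,4,5,6}:5
  start at 0(d): 6
  start at 5(a): 1
sum over floor = 7

7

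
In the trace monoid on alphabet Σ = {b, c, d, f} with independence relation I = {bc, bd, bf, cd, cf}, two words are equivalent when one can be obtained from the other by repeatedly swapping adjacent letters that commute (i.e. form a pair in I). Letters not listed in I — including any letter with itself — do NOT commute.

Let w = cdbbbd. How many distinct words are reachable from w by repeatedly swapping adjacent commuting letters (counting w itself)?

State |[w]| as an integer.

piece 0:c — minimal
piece 1:d — minimal
piece 2:b — minimal
piece 3:b rests on {2:b}
piece 4:b rests on {3:b}
piece 5:d rests on {1:d}
minimal pieces: {0:c, 1:d, 2:b}
ways to finish when only these pieces remain (= sum over removing one remaining piece with nothing left below it):
  1 left: {0}→1  {4}→1  {5}→1
  2 left: {0,4}→2  {0,5}→2  {1,5}→1  {3,4}→1  {4,5}→2
  3 left: {0,1,5}→3  {0,3,4}→3  {0,4,5}→6  {1,4,5}→3  {2,3,4}→1  {3,4,5}→3
  4 left: {0,1,4,5}→12  {0,2,3,4}→4  {0,3,4,5}→12  {1,3,4,5}→6  {2,3,4,5}→4
  placing 0:c first → 10 extensions
  placing 1:d first → 20 extensions
  placing 2:b first → 30 extensions
total linear extensions = 60

60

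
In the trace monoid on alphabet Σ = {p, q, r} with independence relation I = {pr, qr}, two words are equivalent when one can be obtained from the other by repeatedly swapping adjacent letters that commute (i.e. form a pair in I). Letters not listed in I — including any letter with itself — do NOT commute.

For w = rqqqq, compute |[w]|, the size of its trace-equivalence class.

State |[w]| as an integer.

5

0(r) covers ∅
1(q) covers ∅
2(q) covers 1:q
3(q) covers 2:q
4(q) covers 3:q
floor of heap: 0:r, 1:q
completions by unplaced set U, small U first (add the entries for U minus each lowest piece of U):
  |U|=1: {0}:1  {4}:1
  |U|=2: {0,4}:2  {3,4}:1
  |U|=3: {0,3,4}:3  {2,3,4}:1
  start at 0(r): 1
  start at 1(q): 4
sum over floor = 5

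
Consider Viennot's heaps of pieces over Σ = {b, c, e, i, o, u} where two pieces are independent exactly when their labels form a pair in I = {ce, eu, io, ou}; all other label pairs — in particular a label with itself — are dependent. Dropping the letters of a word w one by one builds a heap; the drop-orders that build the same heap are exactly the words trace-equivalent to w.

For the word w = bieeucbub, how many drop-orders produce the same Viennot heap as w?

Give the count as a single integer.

6

#0=b has no predecessor
#1=i depends on [0:b]
#2=e depends on [1:i]
#3=e depends on [2:e]
#4=u depends on [1:i]
#5=c depends on [4:u]
#6=b depends on [3:e, 5:c]
#7=u depends on [6:b]
#8=b depends on [7:u]
sources: [0:b]
N(rest) = Σ N(rest − s) over sources s of rest; N(one piece) = 1:
  size 1 → [8]=1
  size 2 → [7,8]=1
  size 3 → [6,7,8]=1
  size 4 → [3,6,7,8]=1  [5,6,7,8]=1
  size 5 → [2,3,6,7,8]=1  [3,5,6,7,8]=2  [4,5,6,7,8]=1
  size 6 → [2,3,5,6,7,8]=3  [3,4,5,6,7,8]=3
  size 7 → [2,3,4,5,6,7,8]=6
  first=0(b) contributes 6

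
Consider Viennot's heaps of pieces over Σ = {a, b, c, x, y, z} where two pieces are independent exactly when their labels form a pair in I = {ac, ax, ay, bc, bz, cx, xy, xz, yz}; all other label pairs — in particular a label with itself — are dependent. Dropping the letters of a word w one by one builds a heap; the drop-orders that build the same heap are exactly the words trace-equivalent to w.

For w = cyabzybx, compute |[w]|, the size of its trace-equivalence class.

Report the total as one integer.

17

piece 0:c — minimal
piece 1:y rests on {0:c}
piece 2:a — minimal
piece 3:b rests on {1:y, 2:a}
piece 4:z rests on {0:c, 2:a}
piece 5:y rests on {3:b}
piece 6:b rests on {5:y}
piece 7:x rests on {6:b}
minimal pieces: {0:c, 2:a}
ways to finish when only these pieces remain (= sum over removing one remaining piece with nothing left below it):
  1 left: {4}→1  {7}→1
  2 left: {4,7}→2  {6,7}→1
  3 left: {4,6,7}→3  {5,6,7}→1
  4 left: {3,5,6,7}→1  {4,5,6,7}→4
  5 left: {1,3,5,6,7}→1  {3,4,5,6,7}→5
  6 left: {1,3,4,5,6,7}→6  {2,3,4,5,6,7}→5
  placing 0:c first → 11 extensions
  placing 2:a first → 6 extensions
total linear extensions = 17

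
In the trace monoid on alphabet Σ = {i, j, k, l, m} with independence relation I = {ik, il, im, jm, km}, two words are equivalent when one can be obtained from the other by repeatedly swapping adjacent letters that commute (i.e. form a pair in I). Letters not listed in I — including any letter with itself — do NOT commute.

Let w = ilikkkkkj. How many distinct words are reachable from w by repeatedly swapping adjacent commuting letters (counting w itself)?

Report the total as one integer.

28

piece 0:i — minimal
piece 1:l — minimal
piece 2:i rests on {0:i}
piece 3:k rests on {1:l}
piece 4:k rests on {3:k}
piece 5:k rests on {4:k}
piece 6:k rests on {5:k}
piece 7:k rests on {6:k}
piece 8:j rests on {2:i, 7:k}
minimal pieces: {0:i, 1:l}
ways to finish when only these pieces remain (= sum over removing one remaining piece with nothing left below it):
  1 left: {8}→1
  2 left: {2,8}→1  {7,8}→1
  3 left: {0,2,8}→1  {2,7,8}→2  {6,7,8}→1
  4 left: {0,2,7,8}→3  {2,6,7,8}→3  {5,6,7,8}→1
  5 left: {0,2,6,7,8}→6  {2,5,6,7,8}→4  {4,5,6,7,8}→1
  6 left: {0,2,5,6,7,8}→10  {2,4,5,6,7,8}→5  {3,4,5,6,7,8}→1
  7 left: {0,2,4,5,6,7,8}→15  {1,3,4,5,6,7,8}→1  {2,3,4,5,6,7,8}→6
  placing 0:i first → 7 extensions
  placing 1:l first → 21 extensions
total linear extensions = 28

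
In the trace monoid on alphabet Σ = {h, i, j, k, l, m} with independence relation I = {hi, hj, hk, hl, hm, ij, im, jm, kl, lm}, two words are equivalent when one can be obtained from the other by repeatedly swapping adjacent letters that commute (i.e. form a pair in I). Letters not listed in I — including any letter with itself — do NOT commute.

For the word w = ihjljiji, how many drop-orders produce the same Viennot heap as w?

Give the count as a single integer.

#0=i has no predecessor
#1=h has no predecessor
#2=j has no predecessor
#3=l depends on [0:i, 2:j]
#4=j depends on [3:l]
#5=i depends on [3:l]
#6=j depends on [4:j]
#7=i depends on [5:i]
sources: [0:i, 1:h, 2:j]
N(rest) = Σ N(rest − s) over sources s of rest; N(one piece) = 1:
  size 1 → [1]=1  [6]=1  [7]=1
  size 2 → [1,6]=2  [1,7]=2  [4,6]=1  [5,7]=1  [6,7]=2
  size 3 → [1,4,6]=3  [1,5,7]=3  [1,6,7]=6  [4,6,7]=3  [5,6,7]=3
  size 4 → [1,4,6,7]=12  [1,5,6,7]=12  [4,5,6,7]=6
  size 5 → [1,4,5,6,7]=30  [3,4,5,6,7]=6
  size 6 → [0,3,4,5,6,7]=6  [1,3,4,5,6,7]=36  [2,3,4,5,6,7]=6
  first=0(i) contributes 42
  first=1(h) contributes 12
  first=2(j) contributes 42
|[w]| = 96

96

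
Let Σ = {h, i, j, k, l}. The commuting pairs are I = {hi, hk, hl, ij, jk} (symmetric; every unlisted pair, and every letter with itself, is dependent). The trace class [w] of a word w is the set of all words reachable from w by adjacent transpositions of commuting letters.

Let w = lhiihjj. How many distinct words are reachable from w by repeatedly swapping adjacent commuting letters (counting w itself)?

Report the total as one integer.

drop 0:l onto floor
drop 1:h onto floor
drop 2:i onto {0:l}
drop 3:i onto {2:i}
drop 4:h onto {1:h}
drop 5:j onto {0:l, 4:h}
drop 6:j onto {5:j}
ground layer = {0:l, 1:h}
drop-orders for the pieces not yet dropped (sum over which currently-grounded one goes next):
  1 to go: {3} 1  {6} 1
  2 to go: {2,3} 1  {3,6} 2  {5,6} 1
  3 to go: {2,3,6} 3  {3,5,6} 3  {4,5,6} 1
  4 to go: {1,4,5,6} 1  {2,3,5,6} 6  {3,4,5,6} 4
  5 to go: {0,2,3,5,6} 6  {1,3,4,5,6} 5  {2,3,4,5,6} 10
  if 0:l drops first: 15 orders
  if 1:h drops first: 16 orders
heap linearizations: 31

31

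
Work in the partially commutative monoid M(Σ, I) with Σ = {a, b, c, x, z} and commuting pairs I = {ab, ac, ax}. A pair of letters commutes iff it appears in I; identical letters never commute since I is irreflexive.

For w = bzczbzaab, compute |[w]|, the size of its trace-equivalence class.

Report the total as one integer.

drop 0:b onto floor
drop 1:z onto {0:b}
drop 2:c onto {1:z}
drop 3:z onto {2:c}
drop 4:b onto {3:z}
drop 5:z onto {4:b}
drop 6:a onto {5:z}
drop 7:a onto {6:a}
drop 8:b onto {5:z}
ground layer = {0:b}
drop-orders for the pieces not yet dropped (sum over which currently-grounded one goes next):
  1 to go: {7} 1  {8} 1
  2 to go: {6,7} 1  {7,8} 2
  3 to go: {6,7,8} 3
  4 to go: {5,6,7,8} 3
  5 to go: {4,5,6,7,8} 3
  6 to go: {3,4,5,6,7,8} 3
  7 to go: {2,3,4,5,6,7,8} 3
  if 0:b drops first: 3 orders

3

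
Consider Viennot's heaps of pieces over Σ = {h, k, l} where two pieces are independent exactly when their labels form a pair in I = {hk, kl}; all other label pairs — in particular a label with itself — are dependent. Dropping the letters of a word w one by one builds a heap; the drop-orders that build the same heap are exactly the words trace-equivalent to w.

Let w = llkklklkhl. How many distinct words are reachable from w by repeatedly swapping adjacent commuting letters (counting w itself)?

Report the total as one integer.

0(l) covers ∅
1(l) covers 0:l
2(k) covers ∅
3(k) covers 2:k
4(l) covers 1:l
5(k) covers 3:k
6(l) covers 4:l
7(k) covers 5:k
8(h) covers 6:l
9(l) covers 8:h
floor of heap: 0:l, 2:k
completions by unplaced set U, small U first (add the entries for U minus each lowest piece of U):
  |U|=1: {7}:1  {9}:1
  |U|=2: {5,7}:1  {7,9}:2  {8,9}:1
  |U|=3: {3,5,7}:1  {5,7,9}:3  {6,8,9}:1  {7,8,9}:3
  |U|=4: {2,3,5,7}:1  {3,5,7,9}:4  {4,6,8,9}:1  {5,7,8,9}:6  {6,7,8,9}:4
  |U|=5: {1,4,6,8,9}:1  {2,3,5,7,9}:5  {3,5,7,8,9}:10  {4,6,7,8,9}:5  {5,6,7,8,9}:10
  |U|=6: {0,1,4,6,8,9}:1  {1,4,6,7,8,9}:6  {2,3,5,7,8,9}:15  {3,5,6,7,8,9}:20  {4,5,6,7,8,9}:15
  |U|=7: {0,1,4,6,7,8,9}:7  {1,4,5,6,7,8,9}:21  {2,3,5,6,7,8,9}:35  {3,4,5,6,7,8,9}:35
  |U|=8: {0,1,4,5,6,7,8,9}:28  {1,3,4,5,6,7,8,9}:56  {2,3,4,5,6,7,8,9}:70
  start at 0(l): 126
  start at 2(k): 84
sum over floor = 210

210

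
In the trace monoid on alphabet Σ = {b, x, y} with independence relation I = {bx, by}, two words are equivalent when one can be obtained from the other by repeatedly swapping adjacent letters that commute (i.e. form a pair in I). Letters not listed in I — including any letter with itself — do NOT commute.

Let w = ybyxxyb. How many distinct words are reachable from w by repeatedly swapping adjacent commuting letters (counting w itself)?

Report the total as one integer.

21

drop 0:y onto floor
drop 1:b onto floor
drop 2:y onto {0:y}
drop 3:x onto {2:y}
drop 4:x onto {3:x}
drop 5:y onto {4:x}
drop 6:b onto {1:b}
ground layer = {0:y, 1:b}
drop-orders for the pieces not yet dropped (sum over which currently-grounded one goes next):
  1 to go: {5} 1  {6} 1
  2 to go: {1,6} 1  {4,5} 1  {5,6} 2
  3 to go: {1,5,6} 3  {3,4,5} 1  {4,5,6} 3
  4 to go: {1,4,5,6} 6  {2,3,4,5} 1  {3,4,5,6} 4
  5 to go: {0,2,3,4,5} 1  {1,3,4,5,6} 10  {2,3,4,5,6} 5
  if 0:y drops first: 15 orders
  if 1:b drops first: 6 orders
heap linearizations: 21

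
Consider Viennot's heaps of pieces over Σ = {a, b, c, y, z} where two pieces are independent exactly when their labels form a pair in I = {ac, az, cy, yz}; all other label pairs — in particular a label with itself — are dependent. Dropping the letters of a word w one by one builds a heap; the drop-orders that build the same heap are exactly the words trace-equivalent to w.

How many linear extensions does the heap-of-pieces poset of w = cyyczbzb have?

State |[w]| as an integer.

10

drop 0:c onto floor
drop 1:y onto floor
drop 2:y onto {1:y}
drop 3:c onto {0:c}
drop 4:z onto {3:c}
drop 5:b onto {2:y, 4:z}
drop 6:z onto {5:b}
drop 7:b onto {6:z}
ground layer = {0:c, 1:y}
drop-orders for the pieces not yet dropped (sum over which currently-grounded one goes next):
  1 to go: {7} 1
  2 to go: {6,7} 1
  3 to go: {5,6,7} 1
  4 to go: {2,5,6,7} 1  {4,5,6,7} 1
  5 to go: {1,2,5,6,7} 1  {2,4,5,6,7} 2  {3,4,5,6,7} 1
  6 to go: {0,3,4,5,6,7} 1  {1,2,4,5,6,7} 3  {2,3,4,5,6,7} 3
  if 0:c drops first: 6 orders
  if 1:y drops first: 4 orders
heap linearizations: 10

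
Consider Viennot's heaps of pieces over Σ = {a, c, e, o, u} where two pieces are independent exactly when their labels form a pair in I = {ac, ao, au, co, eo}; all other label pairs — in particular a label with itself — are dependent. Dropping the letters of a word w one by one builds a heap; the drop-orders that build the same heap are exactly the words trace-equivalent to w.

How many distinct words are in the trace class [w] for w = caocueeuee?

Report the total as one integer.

#0=c has no predecessor
#1=a has no predecessor
#2=o has no predecessor
#3=c depends on [0:c]
#4=u depends on [2:o, 3:c]
#5=e depends on [1:a, 4:u]
#6=e depends on [5:e]
#7=u depends on [6:e]
#8=e depends on [7:u]
#9=e depends on [8:e]
sources: [0:c, 1:a, 2:o]
N(rest) = Σ N(rest − s) over sources s of rest; N(one piece) = 1:
  size 1 → [9]=1
  size 2 → [8,9]=1
  size 3 → [7,8,9]=1
  size 4 → [6,7,8,9]=1
  size 5 → [5,6,7,8,9]=1
  size 6 → [1,5,6,7,8,9]=1  [4,5,6,7,8,9]=1
  size 7 → [1,4,5,6,7,8,9]=2  [2,4,5,6,7,8,9]=1  [3,4,5,6,7,8,9]=1
  size 8 → [0,3,4,5,6,7,8,9]=1  [1,2,4,5,6,7,8,9]=3  [1,3,4,5,6,7,8,9]=3  [2,3,4,5,6,7,8,9]=2
  first=0(c) contributes 8
  first=1(a) contributes 3
  first=2(o) contributes 4
|[w]| = 15

15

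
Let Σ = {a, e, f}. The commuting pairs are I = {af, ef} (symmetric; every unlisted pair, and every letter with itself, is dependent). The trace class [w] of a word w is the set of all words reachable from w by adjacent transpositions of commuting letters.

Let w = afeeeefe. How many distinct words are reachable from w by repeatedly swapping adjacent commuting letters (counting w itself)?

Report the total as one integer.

drop 0:a onto floor
drop 1:f onto floor
drop 2:e onto {0:a}
drop 3:e onto {2:e}
drop 4:e onto {3:e}
drop 5:e onto {4:e}
drop 6:f onto {1:f}
drop 7:e onto {5:e}
ground layer = {0:a, 1:f}
drop-orders for the pieces not yet dropped (sum over which currently-grounded one goes next):
  1 to go: {6} 1  {7} 1
  2 to go: {1,6} 1  {5,7} 1  {6,7} 2
  3 to go: {1,6,7} 3  {4,5,7} 1  {5,6,7} 3
  4 to go: {1,5,6,7} 6  {3,4,5,7} 1  {4,5,6,7} 4
  5 to go: {1,4,5,6,7} 10  {2,3,4,5,7} 1  {3,4,5,6,7} 5
  6 to go: {0,2,3,4,5,7} 1  {1,3,4,5,6,7} 15  {2,3,4,5,6,7} 6
  if 0:a drops first: 21 orders
  if 1:f drops first: 7 orders
heap linearizations: 28

28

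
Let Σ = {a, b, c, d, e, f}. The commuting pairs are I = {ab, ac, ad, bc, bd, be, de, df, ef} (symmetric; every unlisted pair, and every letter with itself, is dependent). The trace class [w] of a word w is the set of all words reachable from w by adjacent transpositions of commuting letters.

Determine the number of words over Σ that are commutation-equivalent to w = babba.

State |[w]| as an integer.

10

drop 0:b onto floor
drop 1:a onto floor
drop 2:b onto {0:b}
drop 3:b onto {2:b}
drop 4:a onto {1:a}
ground layer = {0:b, 1:a}
drop-orders for the pieces not yet dropped (sum over which currently-grounded one goes next):
  1 to go: {3} 1  {4} 1
  2 to go: {1,4} 1  {2,3} 1  {3,4} 2
  3 to go: {0,2,3} 1  {1,3,4} 3  {2,3,4} 3
  if 0:b drops first: 6 orders
  if 1:a drops first: 4 orders
heap linearizations: 10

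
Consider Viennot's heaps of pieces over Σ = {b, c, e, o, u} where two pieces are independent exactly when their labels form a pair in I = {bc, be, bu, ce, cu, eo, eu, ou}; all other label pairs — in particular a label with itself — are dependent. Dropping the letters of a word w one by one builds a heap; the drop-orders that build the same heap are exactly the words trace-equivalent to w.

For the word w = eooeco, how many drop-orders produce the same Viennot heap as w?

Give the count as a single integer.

drop 0:e onto floor
drop 1:o onto floor
drop 2:o onto {1:o}
drop 3:e onto {0:e}
drop 4:c onto {2:o}
drop 5:o onto {4:c}
ground layer = {0:e, 1:o}
drop-orders for the pieces not yet dropped (sum over which currently-grounded one goes next):
  1 to go: {3} 1  {5} 1
  2 to go: {0,3} 1  {3,5} 2  {4,5} 1
  3 to go: {0,3,5} 3  {2,4,5} 1  {3,4,5} 3
  4 to go: {0,3,4,5} 6  {1,2,4,5} 1  {2,3,4,5} 4
  if 0:e drops first: 5 orders
  if 1:o drops first: 10 orders
heap linearizations: 15

15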